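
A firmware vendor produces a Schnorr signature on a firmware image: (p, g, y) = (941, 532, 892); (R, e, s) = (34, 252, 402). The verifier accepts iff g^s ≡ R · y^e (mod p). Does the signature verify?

g^s mod p:
Squares mod 941: 532^1≡532, 532^2≡724, 532^4≡39, 532^8≡580, 532^16≡463, 532^32≡762, 532^64≡47, 532^128≡327, 532^256≡596
402 = 256 + 128 + 16 + 2, so 532^402 ≡ 596·327·463·724 ≡ 96 (mod 941)
R · y^e mod p:
Squares mod 941: 892^1≡892, 892^2≡519, 892^4≡235, 892^8≡647, 892^16≡805, 892^32≡617, 892^64≡525, 892^128≡853
252 = 128 + 64 + 32 + 16 + 8 + 4, so 892^252 ≡ 853·525·617·805·647·235 ≡ 77 (mod 941)
34·77 = 2618 ≡ 736 (mod 941)
96 ≠ 736; the check fails.

does not verify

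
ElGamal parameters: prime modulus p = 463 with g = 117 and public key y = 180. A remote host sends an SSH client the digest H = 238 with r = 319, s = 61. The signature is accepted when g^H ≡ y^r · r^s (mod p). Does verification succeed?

passes

Left side g^H mod p:
117^2 = 13689 ≡ 262
117^4 ≡ 262^2 = 68644 ≡ 120
117^8 ≡ 120^2 = 14400 ≡ 47
117^16 ≡ 47^2 = 2209 ≡ 357
117^32 ≡ 357^2 = 127449 ≡ 124
117^64 ≡ 124^2 = 15376 ≡ 97
117^128 ≡ 97^2 = 9409 ≡ 149
238 = 128 + 64 + 32 + 8 + 4 + 2, so 117^238 ≡ 149·97·124·47·120·262 ≡ 55 (mod 463)
Right side y^r · r^s mod p:
180^2 = 32400 ≡ 453
180^4 ≡ 453^2 = 205209 ≡ 100
180^8 ≡ 100^2 = 10000 ≡ 277
180^16 ≡ 277^2 = 76729 ≡ 334
180^32 ≡ 334^2 = 111556 ≡ 436
180^64 ≡ 436^2 = 190096 ≡ 266
180^128 ≡ 266^2 = 70756 ≡ 380
180^256 ≡ 380^2 = 144400 ≡ 407
319 = 256 + 32 + 16 + 8 + 4 + 2 + 1, so 180^319 ≡ 407·436·334·277·100·453·180 ≡ 51 (mod 463)
319^2 = 101761 ≡ 364
319^4 ≡ 364^2 = 132496 ≡ 78
319^8 ≡ 78^2 = 6084 ≡ 65
319^16 ≡ 65^2 = 4225 ≡ 58
319^32 ≡ 58^2 = 3364 ≡ 123
61 = 32 + 16 + 8 + 4 + 1, so 319^61 ≡ 123·58·65·78·319 ≡ 455 (mod 463)
51·455 = 23205 ≡ 55 (mod 463)
55 ≡ 55 (mod 463), so the signature is genuine.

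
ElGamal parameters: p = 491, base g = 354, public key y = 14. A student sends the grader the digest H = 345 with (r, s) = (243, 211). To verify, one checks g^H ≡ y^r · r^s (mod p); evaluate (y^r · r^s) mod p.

14^2 = 196
14^4 ≡ 196^2 = 38416 ≡ 118
14^8 ≡ 118^2 = 13924 ≡ 176
14^16 ≡ 176^2 = 30976 ≡ 43
14^32 ≡ 43^2 = 1849 ≡ 376
14^64 ≡ 376^2 = 141376 ≡ 459
14^128 ≡ 459^2 = 210681 ≡ 42
243 = 128 + 64 + 32 + 16 + 2 + 1, so 14^243 ≡ 42·459·376·43·196·14 ≡ 243 (mod 491)
243^2 = 59049 ≡ 129
243^4 ≡ 129^2 = 16641 ≡ 438
243^8 ≡ 438^2 = 191844 ≡ 354
243^16 ≡ 354^2 = 125316 ≡ 111
243^32 ≡ 111^2 = 12321 ≡ 46
243^64 ≡ 46^2 = 2116 ≡ 152
243^128 ≡ 152^2 = 23104 ≡ 27
211 = 128 + 64 + 16 + 2 + 1, so 243^211 ≡ 27·152·111·129·243 ≡ 152 (mod 491)
y^r · r^s ≡ 243·152 = 36936 ≡ 111 (mod 491)

111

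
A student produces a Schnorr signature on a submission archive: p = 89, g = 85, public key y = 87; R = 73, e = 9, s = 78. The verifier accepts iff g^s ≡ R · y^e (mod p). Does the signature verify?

verifies

g^s mod p:
85^78 mod 89 = 4
R · y^e mod p:
87^9 mod 89 = 22
73·22 = 1606 ≡ 4 (mod 89)
4 ≡ 4 (mod 89); signature holds.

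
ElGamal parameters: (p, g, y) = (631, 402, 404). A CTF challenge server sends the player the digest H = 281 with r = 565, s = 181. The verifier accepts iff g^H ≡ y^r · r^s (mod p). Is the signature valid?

Left side g^H mod p:
Squares mod 631: 402^1≡402, 402^2≡68, 402^4≡207, 402^8≡572, 402^16≡326, 402^32≡268, 402^64≡521, 402^128≡111, 402^256≡332
281 = 256 + 16 + 8 + 1, so 402^281 ≡ 332·326·572·402 ≡ 244 (mod 631)
Right side y^r · r^s mod p:
Squares mod 631: 404^1≡404, 404^2≡418, 404^4≡568, 404^8≡183, 404^16≡46, 404^32≡223, 404^64≡511, 404^128≡518, 404^256≡149, 404^512≡116
565 = 512 + 32 + 16 + 4 + 1, so 404^565 ≡ 116·223·46·568·404 ≡ 230 (mod 631)
Squares mod 631: 565^1≡565, 565^2≡570, 565^4≡566, 565^8≡439, 565^16≡266, 565^32≡84, 565^64≡115, 565^128≡605
181 = 128 + 32 + 16 + 4 + 1, so 565^181 ≡ 605·84·266·566·565 ≡ 213 (mod 631)
230·213 = 48990 ≡ 403 (mod 631)
244 ≠ 403, so verification fails.

invalid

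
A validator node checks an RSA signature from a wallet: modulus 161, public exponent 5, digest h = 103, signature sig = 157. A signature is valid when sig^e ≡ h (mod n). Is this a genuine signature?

genuine

sig^2 ≡ 157^2 = 24649 ≡ 16
sig^4 ≡ 16^2 = 256 ≡ 95
5 = 4 + 1, so sig^5 ≡ 95·157 ≡ 103 (mod 161)
sig^5 mod 161 = 103 matches h.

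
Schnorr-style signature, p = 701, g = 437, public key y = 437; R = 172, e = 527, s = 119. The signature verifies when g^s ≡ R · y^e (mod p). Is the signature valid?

valid

g^s mod p:
Squares mod 701: 437^1≡437, 437^2≡297, 437^4≡584, 437^8≡370, 437^16≡205, 437^32≡666, 437^64≡524
119 = 64 + 32 + 16 + 4 + 2 + 1, so 437^119 ≡ 524·666·205·584·297·437 ≡ 603 (mod 701)
R · y^e mod p:
Squares mod 701: 437^1≡437, 437^2≡297, 437^4≡584, 437^8≡370, 437^16≡205, 437^32≡666, 437^64≡524, 437^128≡485, 437^256≡390, 437^512≡684
527 = 512 + 8 + 4 + 2 + 1, so 437^527 ≡ 684·370·584·297·437 ≡ 138 (mod 701)
172·138 = 23736 ≡ 603 (mod 701)
603 ≡ 603 (mod 701); signature holds.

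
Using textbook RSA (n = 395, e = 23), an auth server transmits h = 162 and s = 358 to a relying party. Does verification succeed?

passes

s^2 ≡ 358^2 = 128164 ≡ 184
s^4 ≡ 184^2 = 33856 ≡ 281
s^8 ≡ 281^2 = 78961 ≡ 356
s^16 ≡ 356^2 = 126736 ≡ 336
23 = 16 + 4 + 2 + 1, so s^23 ≡ 336·281·184·358 ≡ 162 (mod 395)
Since 162 equals the digest 162, verification succeeds.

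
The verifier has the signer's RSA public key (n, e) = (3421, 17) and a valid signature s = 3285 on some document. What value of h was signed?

s^2 ≡ 3285^2 = 10791225 ≡ 1391
s^4 ≡ 1391^2 = 1934881 ≡ 2016
s^8 ≡ 2016^2 = 4064256 ≡ 108
s^16 ≡ 108^2 = 11664 ≡ 1401
17 = 16 + 1, so s^17 ≡ 1401·3285 ≡ 1040 (mod 3421)

1040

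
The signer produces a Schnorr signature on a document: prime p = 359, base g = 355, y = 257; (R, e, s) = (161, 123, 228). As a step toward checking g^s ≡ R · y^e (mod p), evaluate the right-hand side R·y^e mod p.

162

257^2 = 66049 ≡ 352
257^4 ≡ 352^2 = 123904 ≡ 49
257^8 ≡ 49^2 = 2401 ≡ 247
257^16 ≡ 247^2 = 61009 ≡ 338
257^32 ≡ 338^2 = 114244 ≡ 82
257^64 ≡ 82^2 = 6724 ≡ 262
123 = 64 + 32 + 16 + 8 + 2 + 1, so 257^123 ≡ 262·82·338·247·352·257 ≡ 195 (mod 359)
R · y^e ≡ 161·195 = 31395 ≡ 162 (mod 359)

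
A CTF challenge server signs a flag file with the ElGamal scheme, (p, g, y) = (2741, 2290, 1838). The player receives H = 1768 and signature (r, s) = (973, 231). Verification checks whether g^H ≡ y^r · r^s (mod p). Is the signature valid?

Left side g^H mod p:
2290^1768 mod 2741 = 2510
Right side y^r · r^s mod p:
1838^973 mod 2741 = 1626
973^231 mod 2741 = 2665
1626·2665 = 4333290 ≡ 2510 (mod 2741)
2510 ≡ 2510 (mod 2741), so the signature is genuine.

valid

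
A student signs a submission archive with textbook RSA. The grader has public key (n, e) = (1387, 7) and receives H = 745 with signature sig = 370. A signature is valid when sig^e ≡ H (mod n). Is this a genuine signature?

sig^7 mod 1387 = 745
sig^7 mod 1387 = 745 matches H.

genuine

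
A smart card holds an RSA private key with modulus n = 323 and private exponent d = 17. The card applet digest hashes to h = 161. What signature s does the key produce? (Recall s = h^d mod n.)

Squares mod 323: h^1≡161, h^2≡81, h^4≡101, h^8≡188, h^16≡137
17 = 16 + 1, so h^17 ≡ 137·161 ≡ 93 (mod 323)

93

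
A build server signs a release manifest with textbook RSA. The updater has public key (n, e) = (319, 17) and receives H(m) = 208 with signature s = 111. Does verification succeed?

s^2 ≡ 111^2 = 12321 ≡ 199
s^4 ≡ 199^2 = 39601 ≡ 45
s^8 ≡ 45^2 = 2025 ≡ 111
s^16 ≡ 111^2 = 12321 ≡ 199
17 = 16 + 1, so s^17 ≡ 199·111 ≡ 78 (mod 319)
s^17 mod 319 = 78, but H(m) = 208.

fails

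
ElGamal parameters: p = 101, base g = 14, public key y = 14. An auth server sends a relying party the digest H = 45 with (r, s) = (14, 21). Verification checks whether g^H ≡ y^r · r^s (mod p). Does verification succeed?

passes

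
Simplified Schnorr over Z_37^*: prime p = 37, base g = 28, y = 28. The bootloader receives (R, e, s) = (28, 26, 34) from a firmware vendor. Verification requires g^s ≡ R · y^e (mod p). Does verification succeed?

g^s mod p:
28^2 = 784 ≡ 7
28^4 ≡ 7^2 = 49 ≡ 12
28^8 ≡ 12^2 = 144 ≡ 33
28^16 ≡ 33^2 = 1089 ≡ 16
28^32 ≡ 16^2 = 256 ≡ 34
34 = 32 + 2, so 28^34 ≡ 34·7 ≡ 16 (mod 37)
R · y^e mod p:
28^2 = 784 ≡ 7
28^4 ≡ 7^2 = 49 ≡ 12
28^8 ≡ 12^2 = 144 ≡ 33
28^16 ≡ 33^2 = 1089 ≡ 16
26 = 16 + 8 + 2, so 28^26 ≡ 16·33·7 ≡ 33 (mod 37)
28·33 = 924 ≡ 36 (mod 37)
16 ≠ 36; the check fails.

fails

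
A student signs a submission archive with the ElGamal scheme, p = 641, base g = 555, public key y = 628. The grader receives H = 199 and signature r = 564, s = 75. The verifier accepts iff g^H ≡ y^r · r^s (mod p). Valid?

no

Left side g^H mod p:
Squares mod 641: 555^1≡555, 555^2≡345, 555^4≡440, 555^8≡18, 555^16≡324, 555^32≡493, 555^64≡110, 555^128≡562
199 = 128 + 64 + 4 + 2 + 1, so 555^199 ≡ 562·110·440·345·555 ≡ 30 (mod 641)
Right side y^r · r^s mod p:
Squares mod 641: 628^1≡628, 628^2≡169, 628^4≡357, 628^8≡531, 628^16≡562, 628^32≡472, 628^64≡357, 628^128≡531, 628^256≡562, 628^512≡472
564 = 512 + 32 + 16 + 4, so 628^564 ≡ 472·472·562·357 ≡ 357 (mod 641)
Squares mod 641: 564^1≡564, 564^2≡160, 564^4≡601, 564^8≡318, 564^16≡487, 564^32≡640, 564^64≡1
75 = 64 + 8 + 2 + 1, so 564^75 ≡ 1·318·160·564 ≡ 32 (mod 641)
357·32 = 11424 ≡ 527 (mod 641)
30 ≠ 527, so verification fails.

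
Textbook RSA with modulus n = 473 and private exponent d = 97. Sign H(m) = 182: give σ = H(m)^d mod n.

382

(H(m))^2 ≡ 182^2 = 33124 ≡ 14
(H(m))^4 ≡ 14^2 = 196
(H(m))^8 ≡ 196^2 = 38416 ≡ 103
(H(m))^16 ≡ 103^2 = 10609 ≡ 203
(H(m))^32 ≡ 203^2 = 41209 ≡ 58
(H(m))^64 ≡ 58^2 = 3364 ≡ 53
97 = 64 + 32 + 1, so (H(m))^97 ≡ 53·58·182 ≡ 382 (mod 473)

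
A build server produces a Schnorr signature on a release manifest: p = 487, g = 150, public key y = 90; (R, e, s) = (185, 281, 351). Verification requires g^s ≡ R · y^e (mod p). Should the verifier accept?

accept

g^s mod p:
150^2 = 22500 ≡ 98
150^4 ≡ 98^2 = 9604 ≡ 351
150^8 ≡ 351^2 = 123201 ≡ 477
150^16 ≡ 477^2 = 227529 ≡ 100
150^32 ≡ 100^2 = 10000 ≡ 260
150^64 ≡ 260^2 = 67600 ≡ 394
150^128 ≡ 394^2 = 155236 ≡ 370
150^256 ≡ 370^2 = 136900 ≡ 53
351 = 256 + 64 + 16 + 8 + 4 + 2 + 1, so 150^351 ≡ 53·394·100·477·351·98·150 ≡ 125 (mod 487)
R · y^e mod p:
90^2 = 8100 ≡ 308
90^4 ≡ 308^2 = 94864 ≡ 386
90^8 ≡ 386^2 = 148996 ≡ 461
90^16 ≡ 461^2 = 212521 ≡ 189
90^32 ≡ 189^2 = 35721 ≡ 170
90^64 ≡ 170^2 = 28900 ≡ 167
90^128 ≡ 167^2 = 27889 ≡ 130
90^256 ≡ 130^2 = 16900 ≡ 342
281 = 256 + 16 + 8 + 1, so 90^281 ≡ 342·189·461·90 ≡ 27 (mod 487)
185·27 = 4995 ≡ 125 (mod 487)
125 ≡ 125 (mod 487); signature holds.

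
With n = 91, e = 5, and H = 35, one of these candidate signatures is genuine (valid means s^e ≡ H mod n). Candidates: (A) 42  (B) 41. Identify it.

Candidate A: 42^5 mod 91 = 35
  → matches H = 35
Candidate B: 41^5 mod 91 = 6

A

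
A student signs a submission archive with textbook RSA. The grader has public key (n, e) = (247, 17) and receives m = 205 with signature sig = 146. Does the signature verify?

does not verify

sig^2 ≡ 146^2 = 21316 ≡ 74
sig^4 ≡ 74^2 = 5476 ≡ 42
sig^8 ≡ 42^2 = 1764 ≡ 35
sig^16 ≡ 35^2 = 1225 ≡ 237
17 = 16 + 1, so sig^17 ≡ 237·146 ≡ 22 (mod 247)
22 ≠ 205, so verification fails.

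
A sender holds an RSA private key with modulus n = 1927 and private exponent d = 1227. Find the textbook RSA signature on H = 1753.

H^2 ≡ 1753^2 = 3073009 ≡ 1371
H^4 ≡ 1371^2 = 1879641 ≡ 816
H^8 ≡ 816^2 = 665856 ≡ 1041
H^16 ≡ 1041^2 = 1083681 ≡ 707
H^32 ≡ 707^2 = 499849 ≡ 756
H^64 ≡ 756^2 = 571536 ≡ 1144
H^128 ≡ 1144^2 = 1308736 ≡ 303
H^256 ≡ 303^2 = 91809 ≡ 1240
H^512 ≡ 1240^2 = 1537600 ≡ 1781
H^1024 ≡ 1781^2 = 3171961 ≡ 119
1227 = 1024 + 128 + 64 + 8 + 2 + 1, so H^1227 ≡ 119·303·1144·1041·1371·1753 ≡ 1417 (mod 1927)

1417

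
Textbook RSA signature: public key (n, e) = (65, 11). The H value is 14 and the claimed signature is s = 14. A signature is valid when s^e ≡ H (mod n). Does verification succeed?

passes

s^2 ≡ 14^2 = 196 ≡ 1
s^4 ≡ 1^2 = 1
s^8 ≡ 1^2 = 1
11 = 8 + 2 + 1, so s^11 ≡ 1·1·14 ≡ 14 (mod 65)
14 = H, so the signature checks out.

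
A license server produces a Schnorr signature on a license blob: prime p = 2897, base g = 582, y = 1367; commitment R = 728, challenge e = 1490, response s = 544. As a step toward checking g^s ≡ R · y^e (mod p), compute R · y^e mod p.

Squares mod 2897: 1367^1≡1367, 1367^2≡124, 1367^4≡891, 1367^8≡103, 1367^16≡1918, 1367^32≡2431, 1367^64≡2778, 1367^128≡2573, 1367^256≡684, 1367^512≡1439, 1367^1024≡2263
1490 = 1024 + 256 + 128 + 64 + 16 + 2, so 1367^1490 ≡ 2263·684·2573·2778·1918·124 ≡ 1583 (mod 2897)
R · y^e ≡ 728·1583 = 1152424 ≡ 2315 (mod 2897)

2315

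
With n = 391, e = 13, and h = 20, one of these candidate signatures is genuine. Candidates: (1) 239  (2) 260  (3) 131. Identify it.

2

Candidate 1: 239^13 mod 391 = 35
Candidate 2: 260^13 mod 391 = 20
  → matches h = 20
Candidate 3: 131^13 mod 391 = 371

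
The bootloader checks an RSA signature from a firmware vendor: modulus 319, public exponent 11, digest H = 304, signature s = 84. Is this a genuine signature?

genuine

s^2 ≡ 84^2 = 7056 ≡ 38
s^4 ≡ 38^2 = 1444 ≡ 168
s^8 ≡ 168^2 = 28224 ≡ 152
11 = 8 + 2 + 1, so s^11 ≡ 152·38·84 ≡ 304 (mod 319)
Since 304 equals the digest 304, verification succeeds.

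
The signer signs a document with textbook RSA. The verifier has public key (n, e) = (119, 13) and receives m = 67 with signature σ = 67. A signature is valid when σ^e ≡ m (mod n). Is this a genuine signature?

genuine

σ^2 ≡ 67^2 = 4489 ≡ 86
σ^4 ≡ 86^2 = 7396 ≡ 18
σ^8 ≡ 18^2 = 324 ≡ 86
13 = 8 + 4 + 1, so σ^13 ≡ 86·18·67 ≡ 67 (mod 119)
67 = m, so the signature checks out.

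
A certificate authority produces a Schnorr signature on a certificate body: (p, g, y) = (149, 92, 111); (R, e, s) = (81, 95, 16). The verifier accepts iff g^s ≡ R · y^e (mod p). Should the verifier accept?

reject

g^s mod p:
Squares mod 149: 92^1≡92, 92^2≡120, 92^4≡96, 92^8≡127, 92^16≡37
92^16 ≡ 37 (mod 149)
R · y^e mod p:
Squares mod 149: 111^1≡111, 111^2≡103, 111^4≡30, 111^8≡6, 111^16≡36, 111^32≡104, 111^64≡88
95 = 64 + 16 + 8 + 4 + 2 + 1, so 111^95 ≡ 88·36·6·30·103·111 ≡ 65 (mod 149)
81·65 = 5265 ≡ 50 (mod 149)
37 ≠ 50; the check fails.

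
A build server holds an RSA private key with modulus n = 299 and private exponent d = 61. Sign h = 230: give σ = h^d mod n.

h^2 ≡ 230^2 = 52900 ≡ 276
h^4 ≡ 276^2 = 76176 ≡ 230
h^8 ≡ 230^2 = 52900 ≡ 276
h^16 ≡ 276^2 = 76176 ≡ 230
h^32 ≡ 230^2 = 52900 ≡ 276
61 = 32 + 16 + 8 + 4 + 1, so h^61 ≡ 276·230·276·230·230 ≡ 230 (mod 299)

230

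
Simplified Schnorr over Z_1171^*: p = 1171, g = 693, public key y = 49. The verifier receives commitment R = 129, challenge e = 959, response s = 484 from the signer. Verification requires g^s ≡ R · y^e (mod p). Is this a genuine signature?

g^s mod p:
Squares mod 1171: 693^1≡693, 693^2≡139, 693^4≡585, 693^8≡293, 693^16≡366, 693^32≡462, 693^64≡322, 693^128≡636, 693^256≡501
484 = 256 + 128 + 64 + 32 + 4, so 693^484 ≡ 501·636·322·462·585 ≡ 599 (mod 1171)
R · y^e mod p:
Squares mod 1171: 49^1≡49, 49^2≡59, 49^4≡1139, 49^8≡1024, 49^16≡531, 49^32≡921, 49^64≡437, 49^128≡96, 49^256≡1019, 49^512≡855
959 = 512 + 256 + 128 + 32 + 16 + 8 + 4 + 2 + 1, so 49^959 ≡ 855·1019·96·921·531·1024·1139·59·49 ≡ 749 (mod 1171)
129·749 = 96621 ≡ 599 (mod 1171)
599 ≡ 599 (mod 1171); signature holds.

genuine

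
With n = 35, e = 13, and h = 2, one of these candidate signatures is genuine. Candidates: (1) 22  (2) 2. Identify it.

2

Candidate 1: 22^2 = 484 ≡ 29; 22^4 ≡ 29^2 = 841 ≡ 1; 22^8 ≡ 1^2 = 1; 13 = 8 + 4 + 1, so 22^13 ≡ 1·1·22 ≡ 22 (mod 35)
Candidate 2: 2^2 = 4; 2^4 ≡ 4^2 = 16; 2^8 ≡ 16^2 = 256 ≡ 11; 13 = 8 + 4 + 1, so 2^13 ≡ 11·16·2 ≡ 2 (mod 35)
  → matches h = 2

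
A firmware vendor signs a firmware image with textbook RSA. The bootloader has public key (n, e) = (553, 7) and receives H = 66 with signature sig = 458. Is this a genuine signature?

Squares mod 553: sig^1≡458, sig^2≡177, sig^4≡361
7 = 4 + 2 + 1, so sig^7 ≡ 361·177·458 ≡ 66 (mod 553)
66 = H, so the signature checks out.

genuine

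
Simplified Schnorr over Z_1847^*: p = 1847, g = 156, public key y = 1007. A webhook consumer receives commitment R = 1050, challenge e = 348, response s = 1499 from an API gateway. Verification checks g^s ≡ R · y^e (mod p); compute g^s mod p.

1067

156^2 = 24336 ≡ 325
156^4 ≡ 325^2 = 105625 ≡ 346
156^8 ≡ 346^2 = 119716 ≡ 1508
156^16 ≡ 1508^2 = 2274064 ≡ 407
156^32 ≡ 407^2 = 165649 ≡ 1266
156^64 ≡ 1266^2 = 1602756 ≡ 1407
156^128 ≡ 1407^2 = 1979649 ≡ 1512
156^256 ≡ 1512^2 = 2286144 ≡ 1405
156^512 ≡ 1405^2 = 1974025 ≡ 1429
156^1024 ≡ 1429^2 = 2042041 ≡ 1106
1499 = 1024 + 256 + 128 + 64 + 16 + 8 + 2 + 1, so 156^1499 ≡ 1106·1405·1512·1407·407·1508·325·156 ≡ 1067 (mod 1847)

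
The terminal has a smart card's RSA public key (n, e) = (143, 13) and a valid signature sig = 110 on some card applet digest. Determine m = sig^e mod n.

110

Squares mod 143: sig^1≡110, sig^2≡88, sig^4≡22, sig^8≡55
13 = 8 + 4 + 1, so sig^13 ≡ 55·22·110 ≡ 110 (mod 143)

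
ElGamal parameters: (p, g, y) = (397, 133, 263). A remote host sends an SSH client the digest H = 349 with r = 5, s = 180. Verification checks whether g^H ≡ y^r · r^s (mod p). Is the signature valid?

invalid

Left side g^H mod p:
133^2 = 17689 ≡ 221
133^4 ≡ 221^2 = 48841 ≡ 10
133^8 ≡ 10^2 = 100
133^16 ≡ 100^2 = 10000 ≡ 75
133^32 ≡ 75^2 = 5625 ≡ 67
133^64 ≡ 67^2 = 4489 ≡ 122
133^128 ≡ 122^2 = 14884 ≡ 195
133^256 ≡ 195^2 = 38025 ≡ 310
349 = 256 + 64 + 16 + 8 + 4 + 1, so 133^349 ≡ 310·122·75·100·10·133 ≡ 72 (mod 397)
Right side y^r · r^s mod p:
263^2 = 69169 ≡ 91
263^4 ≡ 91^2 = 8281 ≡ 341
5 = 4 + 1, so 263^5 ≡ 341·263 ≡ 358 (mod 397)
5^2 = 25
5^4 ≡ 25^2 = 625 ≡ 228
5^8 ≡ 228^2 = 51984 ≡ 374
5^16 ≡ 374^2 = 139876 ≡ 132
5^32 ≡ 132^2 = 17424 ≡ 353
5^64 ≡ 353^2 = 124609 ≡ 348
5^128 ≡ 348^2 = 121104 ≡ 19
180 = 128 + 32 + 16 + 4, so 5^180 ≡ 19·353·132·228 ≡ 16 (mod 397)
358·16 = 5728 ≡ 170 (mod 397)
72 ≠ 170, so verification fails.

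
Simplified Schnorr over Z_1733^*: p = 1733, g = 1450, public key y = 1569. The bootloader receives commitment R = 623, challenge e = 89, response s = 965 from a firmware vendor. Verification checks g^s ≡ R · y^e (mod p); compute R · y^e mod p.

1569^2 = 2461761 ≡ 901
1569^4 ≡ 901^2 = 811801 ≡ 757
1569^8 ≡ 757^2 = 573049 ≡ 1159
1569^16 ≡ 1159^2 = 1343281 ≡ 206
1569^32 ≡ 206^2 = 42436 ≡ 844
1569^64 ≡ 844^2 = 712336 ≡ 73
89 = 64 + 16 + 8 + 1, so 1569^89 ≡ 73·206·1159·1569 ≡ 521 (mod 1733)
R · y^e ≡ 623·521 = 324583 ≡ 512 (mod 1733)

512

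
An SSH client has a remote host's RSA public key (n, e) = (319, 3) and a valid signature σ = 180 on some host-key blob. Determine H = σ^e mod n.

σ^2 ≡ 180^2 = 32400 ≡ 181
3 = 2 + 1, so σ^3 ≡ 181·180 ≡ 42 (mod 319)

42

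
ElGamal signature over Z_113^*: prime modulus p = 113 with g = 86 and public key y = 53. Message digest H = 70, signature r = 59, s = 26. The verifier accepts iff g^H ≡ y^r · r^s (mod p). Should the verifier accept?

accept

Left side g^H mod p:
86^2 = 7396 ≡ 51
86^4 ≡ 51^2 = 2601 ≡ 2
86^8 ≡ 2^2 = 4
86^16 ≡ 4^2 = 16
86^32 ≡ 16^2 = 256 ≡ 30
86^64 ≡ 30^2 = 900 ≡ 109
70 = 64 + 4 + 2, so 86^70 ≡ 109·2·51 ≡ 44 (mod 113)
Right side y^r · r^s mod p:
53^2 = 2809 ≡ 97
53^4 ≡ 97^2 = 9409 ≡ 30
53^8 ≡ 30^2 = 900 ≡ 109
53^16 ≡ 109^2 = 11881 ≡ 16
53^32 ≡ 16^2 = 256 ≡ 30
59 = 32 + 16 + 8 + 2 + 1, so 53^59 ≡ 30·16·109·97·53 ≡ 56 (mod 113)
59^2 = 3481 ≡ 91
59^4 ≡ 91^2 = 8281 ≡ 32
59^8 ≡ 32^2 = 1024 ≡ 7
59^16 ≡ 7^2 = 49
26 = 16 + 8 + 2, so 59^26 ≡ 49·7·91 ≡ 25 (mod 113)
56·25 = 1400 ≡ 44 (mod 113)
44 ≡ 44 (mod 113), so the signature is genuine.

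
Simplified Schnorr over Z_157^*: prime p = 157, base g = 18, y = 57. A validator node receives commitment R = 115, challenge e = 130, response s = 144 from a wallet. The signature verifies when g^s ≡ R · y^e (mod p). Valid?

yes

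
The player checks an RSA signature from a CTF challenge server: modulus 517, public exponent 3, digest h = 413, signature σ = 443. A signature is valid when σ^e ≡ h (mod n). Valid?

σ^2 ≡ 443^2 = 196249 ≡ 306
3 = 2 + 1, so σ^3 ≡ 306·443 ≡ 104 (mod 517)
σ^3 mod 517 = 104, but h = 413.

no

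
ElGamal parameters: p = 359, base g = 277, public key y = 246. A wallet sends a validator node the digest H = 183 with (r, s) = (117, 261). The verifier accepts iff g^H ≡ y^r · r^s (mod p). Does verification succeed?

passes

Left side g^H mod p:
277^2 = 76729 ≡ 262
277^4 ≡ 262^2 = 68644 ≡ 75
277^8 ≡ 75^2 = 5625 ≡ 240
277^16 ≡ 240^2 = 57600 ≡ 160
277^32 ≡ 160^2 = 25600 ≡ 111
277^64 ≡ 111^2 = 12321 ≡ 115
277^128 ≡ 115^2 = 13225 ≡ 301
183 = 128 + 32 + 16 + 4 + 2 + 1, so 277^183 ≡ 301·111·160·75·262·277 ≡ 284 (mod 359)
Right side y^r · r^s mod p:
246^2 = 60516 ≡ 204
246^4 ≡ 204^2 = 41616 ≡ 331
246^8 ≡ 331^2 = 109561 ≡ 66
246^16 ≡ 66^2 = 4356 ≡ 48
246^32 ≡ 48^2 = 2304 ≡ 150
246^64 ≡ 150^2 = 22500 ≡ 242
117 = 64 + 32 + 16 + 4 + 1, so 246^117 ≡ 242·150·48·331·246 ≡ 256 (mod 359)
117^2 = 13689 ≡ 47
117^4 ≡ 47^2 = 2209 ≡ 55
117^8 ≡ 55^2 = 3025 ≡ 153
117^16 ≡ 153^2 = 23409 ≡ 74
117^32 ≡ 74^2 = 5476 ≡ 91
117^64 ≡ 91^2 = 8281 ≡ 24
117^128 ≡ 24^2 = 576 ≡ 217
117^256 ≡ 217^2 = 47089 ≡ 60
261 = 256 + 4 + 1, so 117^261 ≡ 60·55·117 ≡ 175 (mod 359)
256·175 = 44800 ≡ 284 (mod 359)
284 ≡ 284 (mod 359), so the signature is genuine.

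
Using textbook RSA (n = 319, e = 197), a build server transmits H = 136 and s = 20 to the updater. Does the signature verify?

verifies

s^2 ≡ 20^2 = 400 ≡ 81
s^4 ≡ 81^2 = 6561 ≡ 181
s^8 ≡ 181^2 = 32761 ≡ 223
s^16 ≡ 223^2 = 49729 ≡ 284
s^32 ≡ 284^2 = 80656 ≡ 268
s^64 ≡ 268^2 = 71824 ≡ 49
s^128 ≡ 49^2 = 2401 ≡ 168
197 = 128 + 64 + 4 + 1, so s^197 ≡ 168·49·181·20 ≡ 136 (mod 319)
136 = H, so the signature checks out.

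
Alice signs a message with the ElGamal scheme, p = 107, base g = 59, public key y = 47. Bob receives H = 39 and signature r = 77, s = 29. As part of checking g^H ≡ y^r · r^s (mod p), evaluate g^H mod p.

63

59^2 = 3481 ≡ 57
59^4 ≡ 57^2 = 3249 ≡ 39
59^8 ≡ 39^2 = 1521 ≡ 23
59^16 ≡ 23^2 = 529 ≡ 101
59^32 ≡ 101^2 = 10201 ≡ 36
39 = 32 + 4 + 2 + 1, so 59^39 ≡ 36·39·57·59 ≡ 63 (mod 107)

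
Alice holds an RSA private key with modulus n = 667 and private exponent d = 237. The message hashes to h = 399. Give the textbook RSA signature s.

381

Squares mod 667: h^1≡399, h^2≡455, h^4≡255, h^8≡326, h^16≡223, h^32≡371, h^64≡239, h^128≡426
237 = 128 + 64 + 32 + 8 + 4 + 1, so h^237 ≡ 426·239·371·326·255·399 ≡ 381 (mod 667)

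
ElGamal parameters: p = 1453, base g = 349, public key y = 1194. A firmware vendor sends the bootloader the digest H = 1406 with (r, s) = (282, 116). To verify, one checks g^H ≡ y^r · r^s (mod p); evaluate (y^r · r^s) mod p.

289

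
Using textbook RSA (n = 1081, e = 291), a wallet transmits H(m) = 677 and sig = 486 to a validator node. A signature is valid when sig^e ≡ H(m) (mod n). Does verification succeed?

fails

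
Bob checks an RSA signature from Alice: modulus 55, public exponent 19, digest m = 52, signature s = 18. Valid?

yes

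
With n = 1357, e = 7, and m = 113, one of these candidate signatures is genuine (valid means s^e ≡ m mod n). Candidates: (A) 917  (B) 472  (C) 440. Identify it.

Candidate A: Squares mod 1357: 917^1≡917, 917^2≡906, 917^4≡1208; 7 = 4 + 2 + 1, so 917^7 ≡ 1208·906·917 ≡ 113 (mod 1357)
  → matches m = 113
Candidate B: Squares mod 1357: 472^1≡472, 472^2≡236, 472^4≡59; 7 = 4 + 2 + 1, so 472^7 ≡ 59·236·472 ≡ 177 (mod 1357)
Candidate C: Squares mod 1357: 440^1≡440, 440^2≡906, 440^4≡1208; 7 = 4 + 2 + 1, so 440^7 ≡ 1208·906·440 ≡ 1244 (mod 1357)

A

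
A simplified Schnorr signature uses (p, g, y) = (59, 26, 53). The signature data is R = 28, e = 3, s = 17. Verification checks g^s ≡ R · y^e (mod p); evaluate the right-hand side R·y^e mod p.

53^3 mod 59 = 20
R · y^e ≡ 28·20 = 560 ≡ 29 (mod 59)

29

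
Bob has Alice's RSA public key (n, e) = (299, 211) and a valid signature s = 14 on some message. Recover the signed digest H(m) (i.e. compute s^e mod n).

s^211 mod 299 = 287

287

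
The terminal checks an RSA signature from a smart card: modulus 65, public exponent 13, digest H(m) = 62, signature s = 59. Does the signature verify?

s^2 ≡ 59^2 = 3481 ≡ 36
s^4 ≡ 36^2 = 1296 ≡ 61
s^8 ≡ 61^2 = 3721 ≡ 16
13 = 8 + 4 + 1, so s^13 ≡ 16·61·59 ≡ 59 (mod 65)
The recovered value 59 does not match the digest 62.

does not verify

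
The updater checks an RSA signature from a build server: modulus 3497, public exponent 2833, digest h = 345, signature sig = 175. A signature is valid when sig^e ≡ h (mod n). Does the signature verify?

Squares mod 3497: sig^1≡175, sig^2≡2649, sig^4≡2219, sig^8≡185, sig^16≡2752, sig^32≡2499, sig^64≡2856, sig^128≡1732, sig^256≡2895, sig^512≡2213, sig^1024≡1569, sig^2048≡3370
2833 = 2048 + 512 + 256 + 16 + 1, so sig^2833 ≡ 3370·2213·2895·2752·175 ≡ 3152 (mod 3497)
sig^2833 mod 3497 = 3152, but h = 345.

does not verify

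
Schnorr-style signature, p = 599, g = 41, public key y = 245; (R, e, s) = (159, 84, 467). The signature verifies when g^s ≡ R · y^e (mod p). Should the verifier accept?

g^s mod p:
41^2 = 1681 ≡ 483
41^4 ≡ 483^2 = 233289 ≡ 278
41^8 ≡ 278^2 = 77284 ≡ 13
41^16 ≡ 13^2 = 169
41^32 ≡ 169^2 = 28561 ≡ 408
41^64 ≡ 408^2 = 166464 ≡ 541
41^128 ≡ 541^2 = 292681 ≡ 369
41^256 ≡ 369^2 = 136161 ≡ 188
467 = 256 + 128 + 64 + 16 + 2 + 1, so 41^467 ≡ 188·369·541·169·483·41 ≡ 243 (mod 599)
R · y^e mod p:
245^2 = 60025 ≡ 125
245^4 ≡ 125^2 = 15625 ≡ 51
245^8 ≡ 51^2 = 2601 ≡ 205
245^16 ≡ 205^2 = 42025 ≡ 95
245^32 ≡ 95^2 = 9025 ≡ 40
245^64 ≡ 40^2 = 1600 ≡ 402
84 = 64 + 16 + 4, so 245^84 ≡ 402·95·51 ≡ 341 (mod 599)
159·341 = 54219 ≡ 309 (mod 599)
243 ≠ 309; the check fails.

reject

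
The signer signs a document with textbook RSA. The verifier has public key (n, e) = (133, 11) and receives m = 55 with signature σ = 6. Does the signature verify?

verifies

σ^2 ≡ 6^2 = 36
σ^4 ≡ 36^2 = 1296 ≡ 99
σ^8 ≡ 99^2 = 9801 ≡ 92
11 = 8 + 2 + 1, so σ^11 ≡ 92·36·6 ≡ 55 (mod 133)
Since 55 equals the digest 55, verification succeeds.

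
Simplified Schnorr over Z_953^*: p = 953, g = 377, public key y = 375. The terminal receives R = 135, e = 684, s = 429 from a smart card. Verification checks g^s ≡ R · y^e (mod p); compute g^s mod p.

291

377^429 mod 953 = 291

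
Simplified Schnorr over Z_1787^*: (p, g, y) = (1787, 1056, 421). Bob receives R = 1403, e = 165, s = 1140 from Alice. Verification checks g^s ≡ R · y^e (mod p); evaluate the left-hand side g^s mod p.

1056^1140 mod 1787 = 459

459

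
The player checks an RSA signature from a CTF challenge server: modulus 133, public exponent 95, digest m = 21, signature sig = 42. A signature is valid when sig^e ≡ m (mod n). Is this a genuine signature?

forged

Squares mod 133: sig^1≡42, sig^2≡35, sig^4≡28, sig^8≡119, sig^16≡63, sig^32≡112, sig^64≡42
95 = 64 + 16 + 8 + 4 + 2 + 1, so sig^95 ≡ 42·63·119·28·35·42 ≡ 112 (mod 133)
112 ≠ 21, so verification fails.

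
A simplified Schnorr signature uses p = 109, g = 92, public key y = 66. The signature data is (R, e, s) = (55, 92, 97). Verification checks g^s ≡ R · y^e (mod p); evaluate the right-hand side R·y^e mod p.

66^92 mod 109 = 105
R · y^e ≡ 55·105 = 5775 ≡ 107 (mod 109)

107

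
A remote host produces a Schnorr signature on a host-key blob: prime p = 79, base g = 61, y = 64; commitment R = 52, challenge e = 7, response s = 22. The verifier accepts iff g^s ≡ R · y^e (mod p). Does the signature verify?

verifies

g^s mod p:
61^2 = 3721 ≡ 8
61^4 ≡ 8^2 = 64
61^8 ≡ 64^2 = 4096 ≡ 67
61^16 ≡ 67^2 = 4489 ≡ 65
22 = 16 + 4 + 2, so 61^22 ≡ 65·64·8 ≡ 21 (mod 79)
R · y^e mod p:
64^2 = 4096 ≡ 67
64^4 ≡ 67^2 = 4489 ≡ 65
7 = 4 + 2 + 1, so 64^7 ≡ 65·67·64 ≡ 8 (mod 79)
52·8 = 416 ≡ 21 (mod 79)
21 ≡ 21 (mod 79); signature holds.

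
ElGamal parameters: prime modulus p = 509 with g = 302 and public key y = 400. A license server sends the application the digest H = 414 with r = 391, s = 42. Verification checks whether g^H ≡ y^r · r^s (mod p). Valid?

yes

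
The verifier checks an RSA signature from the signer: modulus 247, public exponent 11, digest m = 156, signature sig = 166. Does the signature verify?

does not verify

sig^2 ≡ 166^2 = 27556 ≡ 139
sig^4 ≡ 139^2 = 19321 ≡ 55
sig^8 ≡ 55^2 = 3025 ≡ 61
11 = 8 + 2 + 1, so sig^11 ≡ 61·139·166 ≡ 108 (mod 247)
sig^11 mod 247 = 108, but m = 156.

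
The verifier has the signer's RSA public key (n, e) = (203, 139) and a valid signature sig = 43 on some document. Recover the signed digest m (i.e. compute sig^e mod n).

sig^139 mod 203 = 85

85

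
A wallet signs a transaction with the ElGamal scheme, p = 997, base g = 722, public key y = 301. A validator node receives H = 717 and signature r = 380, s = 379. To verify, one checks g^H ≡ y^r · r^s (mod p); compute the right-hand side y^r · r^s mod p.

301^380 mod 997 = 782
380^379 mod 997 = 425
y^r · r^s ≡ 782·425 = 332350 ≡ 349 (mod 997)

349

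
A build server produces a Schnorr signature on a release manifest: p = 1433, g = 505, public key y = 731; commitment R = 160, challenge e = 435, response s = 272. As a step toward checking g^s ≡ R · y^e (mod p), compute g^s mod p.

Squares mod 1433: 505^1≡505, 505^2≡1384, 505^4≡968, 505^8≡1275, 505^16≡603, 505^32≡1060, 505^64≡128, 505^128≡621, 505^256≡164
272 = 256 + 16, so 505^272 ≡ 164·603 ≡ 15 (mod 1433)

15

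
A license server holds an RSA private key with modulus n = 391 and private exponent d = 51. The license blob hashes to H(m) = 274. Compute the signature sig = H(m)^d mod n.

(H(m))^2 ≡ 274^2 = 75076 ≡ 4
(H(m))^4 ≡ 4^2 = 16
(H(m))^8 ≡ 16^2 = 256
(H(m))^16 ≡ 256^2 = 65536 ≡ 239
(H(m))^32 ≡ 239^2 = 57121 ≡ 35
51 = 32 + 16 + 2 + 1, so (H(m))^51 ≡ 35·239·4·274 ≡ 263 (mod 391)

263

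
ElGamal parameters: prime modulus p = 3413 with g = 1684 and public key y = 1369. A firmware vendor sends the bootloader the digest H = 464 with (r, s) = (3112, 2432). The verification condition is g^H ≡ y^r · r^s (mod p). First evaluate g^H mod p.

1548

1684^2 = 2835856 ≡ 3066
1684^4 ≡ 3066^2 = 9400356 ≡ 954
1684^8 ≡ 954^2 = 910116 ≡ 2258
1684^16 ≡ 2258^2 = 5098564 ≡ 2955
1684^32 ≡ 2955^2 = 8732025 ≡ 1571
1684^64 ≡ 1571^2 = 2468041 ≡ 442
1684^128 ≡ 442^2 = 195364 ≡ 823
1684^256 ≡ 823^2 = 677329 ≡ 1555
464 = 256 + 128 + 64 + 16, so 1684^464 ≡ 1555·823·442·2955 ≡ 1548 (mod 3413)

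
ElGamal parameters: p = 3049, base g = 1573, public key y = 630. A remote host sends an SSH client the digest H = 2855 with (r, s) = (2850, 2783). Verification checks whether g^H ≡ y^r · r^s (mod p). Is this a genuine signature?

forged

Left side g^H mod p:
1573^2 = 2474329 ≡ 1590
1573^4 ≡ 1590^2 = 2528100 ≡ 479
1573^8 ≡ 479^2 = 229441 ≡ 766
1573^16 ≡ 766^2 = 586756 ≡ 1348
1573^32 ≡ 1348^2 = 1817104 ≡ 2949
1573^64 ≡ 2949^2 = 8696601 ≡ 853
1573^128 ≡ 853^2 = 727609 ≡ 1947
1573^256 ≡ 1947^2 = 3790809 ≡ 902
1573^512 ≡ 902^2 = 813604 ≡ 2570
1573^1024 ≡ 2570^2 = 6604900 ≡ 766
1573^2048 ≡ 766^2 = 586756 ≡ 1348
2855 = 2048 + 512 + 256 + 32 + 4 + 2 + 1, so 1573^2855 ≡ 1348·2570·902·2949·479·1590·1573 ≡ 952 (mod 3049)
Right side y^r · r^s mod p:
630^2 = 396900 ≡ 530
630^4 ≡ 530^2 = 280900 ≡ 392
630^8 ≡ 392^2 = 153664 ≡ 1214
630^16 ≡ 1214^2 = 1473796 ≡ 1129
630^32 ≡ 1129^2 = 1274641 ≡ 159
630^64 ≡ 159^2 = 25281 ≡ 889
630^128 ≡ 889^2 = 790321 ≡ 630
630^256 ≡ 630^2 = 396900 ≡ 530
630^512 ≡ 530^2 = 280900 ≡ 392
630^1024 ≡ 392^2 = 153664 ≡ 1214
630^2048 ≡ 1214^2 = 1473796 ≡ 1129
2850 = 2048 + 512 + 256 + 32 + 2, so 630^2850 ≡ 1129·392·530·159·530 ≡ 2128 (mod 3049)
2850^2 = 8122500 ≡ 3013
2850^4 ≡ 3013^2 = 9078169 ≡ 1296
2850^8 ≡ 1296^2 = 1679616 ≡ 2666
2850^16 ≡ 2666^2 = 7107556 ≡ 337
2850^32 ≡ 337^2 = 113569 ≡ 756
2850^64 ≡ 756^2 = 571536 ≡ 1373
2850^128 ≡ 1373^2 = 1885129 ≡ 847
2850^256 ≡ 847^2 = 717409 ≡ 894
2850^512 ≡ 894^2 = 799236 ≡ 398
2850^1024 ≡ 398^2 = 158404 ≡ 2905
2850^2048 ≡ 2905^2 = 8439025 ≡ 2442
2783 = 2048 + 512 + 128 + 64 + 16 + 8 + 4 + 2 + 1, so 2850^2783 ≡ 2442·398·847·1373·337·2666·1296·3013·2850 ≡ 1484 (mod 3049)
2128·1484 = 3157952 ≡ 2237 (mod 3049)
952 ≠ 2237, so verification fails.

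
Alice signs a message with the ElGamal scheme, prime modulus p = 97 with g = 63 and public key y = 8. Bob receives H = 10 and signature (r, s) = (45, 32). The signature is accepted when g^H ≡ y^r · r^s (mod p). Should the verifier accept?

accept

Left side g^H mod p:
Squares mod 97: 63^1≡63, 63^2≡89, 63^4≡64, 63^8≡22
10 = 8 + 2, so 63^10 ≡ 22·89 ≡ 18 (mod 97)
Right side y^r · r^s mod p:
Squares mod 97: 8^1≡8, 8^2≡64, 8^4≡22, 8^8≡96, 8^16≡1, 8^32≡1
45 = 32 + 8 + 4 + 1, so 8^45 ≡ 1·96·22·8 ≡ 18 (mod 97)
Squares mod 97: 45^1≡45, 45^2≡85, 45^4≡47, 45^8≡75, 45^16≡96, 45^32≡1
45^32 ≡ 1 (mod 97)
18·1 = 18 ≡ 18 (mod 97)
18 ≡ 18 (mod 97), so the signature is genuine.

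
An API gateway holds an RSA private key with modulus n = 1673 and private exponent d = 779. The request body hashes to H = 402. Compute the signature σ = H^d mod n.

H^2 ≡ 402^2 = 161604 ≡ 996
H^4 ≡ 996^2 = 992016 ≡ 1600
H^8 ≡ 1600^2 = 2560000 ≡ 310
H^16 ≡ 310^2 = 96100 ≡ 739
H^32 ≡ 739^2 = 546121 ≡ 723
H^64 ≡ 723^2 = 522729 ≡ 753
H^128 ≡ 753^2 = 567009 ≡ 1535
H^256 ≡ 1535^2 = 2356225 ≡ 641
H^512 ≡ 641^2 = 410881 ≡ 996
779 = 512 + 256 + 8 + 2 + 1, so H^779 ≡ 996·641·310·996·402 ≡ 1566 (mod 1673)

1566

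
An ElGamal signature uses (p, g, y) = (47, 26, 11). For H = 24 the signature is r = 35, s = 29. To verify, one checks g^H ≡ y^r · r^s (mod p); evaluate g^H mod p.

21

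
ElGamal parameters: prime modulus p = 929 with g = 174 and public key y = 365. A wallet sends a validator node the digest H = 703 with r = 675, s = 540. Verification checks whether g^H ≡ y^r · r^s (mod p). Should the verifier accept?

reject

Left side g^H mod p:
174^2 = 30276 ≡ 548
174^4 ≡ 548^2 = 300304 ≡ 237
174^8 ≡ 237^2 = 56169 ≡ 429
174^16 ≡ 429^2 = 184041 ≡ 99
174^32 ≡ 99^2 = 9801 ≡ 511
174^64 ≡ 511^2 = 261121 ≡ 72
174^128 ≡ 72^2 = 5184 ≡ 539
174^256 ≡ 539^2 = 290521 ≡ 673
174^512 ≡ 673^2 = 452929 ≡ 506
703 = 512 + 128 + 32 + 16 + 8 + 4 + 2 + 1, so 174^703 ≡ 506·539·511·99·429·237·548·174 ≡ 30 (mod 929)
Right side y^r · r^s mod p:
365^2 = 133225 ≡ 378
365^4 ≡ 378^2 = 142884 ≡ 747
365^8 ≡ 747^2 = 558009 ≡ 609
365^16 ≡ 609^2 = 370881 ≡ 210
365^32 ≡ 210^2 = 44100 ≡ 437
365^64 ≡ 437^2 = 190969 ≡ 524
365^128 ≡ 524^2 = 274576 ≡ 521
365^256 ≡ 521^2 = 271441 ≡ 173
365^512 ≡ 173^2 = 29929 ≡ 201
675 = 512 + 128 + 32 + 2 + 1, so 365^675 ≡ 201·521·437·378·365 ≡ 282 (mod 929)
675^2 = 455625 ≡ 415
675^4 ≡ 415^2 = 172225 ≡ 360
675^8 ≡ 360^2 = 129600 ≡ 469
675^16 ≡ 469^2 = 219961 ≡ 717
675^32 ≡ 717^2 = 514089 ≡ 352
675^64 ≡ 352^2 = 123904 ≡ 347
675^128 ≡ 347^2 = 120409 ≡ 568
675^256 ≡ 568^2 = 322624 ≡ 261
675^512 ≡ 261^2 = 68121 ≡ 304
540 = 512 + 16 + 8 + 4, so 675^540 ≡ 304·717·469·360 ≡ 834 (mod 929)
282·834 = 235188 ≡ 151 (mod 929)
30 ≠ 151, so verification fails.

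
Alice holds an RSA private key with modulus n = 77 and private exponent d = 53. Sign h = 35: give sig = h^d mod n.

63

Squares mod 77: h^1≡35, h^2≡70, h^4≡49, h^8≡14, h^16≡42, h^32≡70
53 = 32 + 16 + 4 + 1, so h^53 ≡ 70·42·49·35 ≡ 63 (mod 77)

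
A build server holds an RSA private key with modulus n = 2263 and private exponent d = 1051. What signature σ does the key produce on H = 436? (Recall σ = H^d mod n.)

Squares mod 2263: H^1≡436, H^2≡4, H^4≡16, H^8≡256, H^16≡2172, H^32≡1492, H^64≡1535, H^128≡442, H^256≡746, H^512≡2081, H^1024≡1442
1051 = 1024 + 16 + 8 + 2 + 1, so H^1051 ≡ 1442·2172·256·4·436 ≡ 529 (mod 2263)

529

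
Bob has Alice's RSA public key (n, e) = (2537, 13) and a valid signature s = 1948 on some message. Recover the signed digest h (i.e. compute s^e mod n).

Squares mod 2537: s^1≡1948, s^2≡1889, s^4≡1299, s^8≡296
13 = 8 + 4 + 1, so s^13 ≡ 296·1299·1948 ≡ 60 (mod 2537)

60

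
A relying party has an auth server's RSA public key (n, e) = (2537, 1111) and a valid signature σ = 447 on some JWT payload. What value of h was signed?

σ^2 ≡ 447^2 = 199809 ≡ 1923
σ^4 ≡ 1923^2 = 3697929 ≡ 1520
σ^8 ≡ 1520^2 = 2310400 ≡ 1730
σ^16 ≡ 1730^2 = 2992900 ≡ 1777
σ^32 ≡ 1777^2 = 3157729 ≡ 1701
σ^64 ≡ 1701^2 = 2893401 ≡ 1221
σ^128 ≡ 1221^2 = 1490841 ≡ 1622
σ^256 ≡ 1622^2 = 2630884 ≡ 15
σ^512 ≡ 15^2 = 225
σ^1024 ≡ 225^2 = 50625 ≡ 2422
1111 = 1024 + 64 + 16 + 4 + 2 + 1, so σ^1111 ≡ 2422·1221·1777·1520·1923·447 ≡ 2003 (mod 2537)

2003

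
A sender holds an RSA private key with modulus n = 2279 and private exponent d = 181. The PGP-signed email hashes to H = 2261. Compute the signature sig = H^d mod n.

H^181 mod 2279 = 745

745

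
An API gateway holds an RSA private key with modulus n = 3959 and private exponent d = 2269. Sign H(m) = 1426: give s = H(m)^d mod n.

(H(m))^2 ≡ 1426^2 = 2033476 ≡ 2509
(H(m))^4 ≡ 2509^2 = 6295081 ≡ 271
(H(m))^8 ≡ 271^2 = 73441 ≡ 2179
(H(m))^16 ≡ 2179^2 = 4748041 ≡ 1200
(H(m))^32 ≡ 1200^2 = 1440000 ≡ 2883
(H(m))^64 ≡ 2883^2 = 8311689 ≡ 1748
(H(m))^128 ≡ 1748^2 = 3055504 ≡ 3115
(H(m))^256 ≡ 3115^2 = 9703225 ≡ 3675
(H(m))^512 ≡ 3675^2 = 13505625 ≡ 1476
(H(m))^1024 ≡ 1476^2 = 2178576 ≡ 1126
(H(m))^2048 ≡ 1126^2 = 1267876 ≡ 996
2269 = 2048 + 128 + 64 + 16 + 8 + 4 + 1, so (H(m))^2269 ≡ 996·3115·1748·1200·2179·271·1426 ≡ 1389 (mod 3959)

1389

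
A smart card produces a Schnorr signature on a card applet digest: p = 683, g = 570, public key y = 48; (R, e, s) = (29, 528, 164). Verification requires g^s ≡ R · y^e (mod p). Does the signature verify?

g^s mod p:
570^2 = 324900 ≡ 475
570^4 ≡ 475^2 = 225625 ≡ 235
570^8 ≡ 235^2 = 55225 ≡ 585
570^16 ≡ 585^2 = 342225 ≡ 42
570^32 ≡ 42^2 = 1764 ≡ 398
570^64 ≡ 398^2 = 158404 ≡ 631
570^128 ≡ 631^2 = 398161 ≡ 655
164 = 128 + 32 + 4, so 570^164 ≡ 655·398·235 ≡ 465 (mod 683)
R · y^e mod p:
48^2 = 2304 ≡ 255
48^4 ≡ 255^2 = 65025 ≡ 140
48^8 ≡ 140^2 = 19600 ≡ 476
48^16 ≡ 476^2 = 226576 ≡ 503
48^32 ≡ 503^2 = 253009 ≡ 299
48^64 ≡ 299^2 = 89401 ≡ 611
48^128 ≡ 611^2 = 373321 ≡ 403
48^256 ≡ 403^2 = 162409 ≡ 538
48^512 ≡ 538^2 = 289444 ≡ 535
528 = 512 + 16, so 48^528 ≡ 535·503 ≡ 3 (mod 683)
29·3 = 87 ≡ 87 (mod 683)
465 ≠ 87; the check fails.

does not verify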